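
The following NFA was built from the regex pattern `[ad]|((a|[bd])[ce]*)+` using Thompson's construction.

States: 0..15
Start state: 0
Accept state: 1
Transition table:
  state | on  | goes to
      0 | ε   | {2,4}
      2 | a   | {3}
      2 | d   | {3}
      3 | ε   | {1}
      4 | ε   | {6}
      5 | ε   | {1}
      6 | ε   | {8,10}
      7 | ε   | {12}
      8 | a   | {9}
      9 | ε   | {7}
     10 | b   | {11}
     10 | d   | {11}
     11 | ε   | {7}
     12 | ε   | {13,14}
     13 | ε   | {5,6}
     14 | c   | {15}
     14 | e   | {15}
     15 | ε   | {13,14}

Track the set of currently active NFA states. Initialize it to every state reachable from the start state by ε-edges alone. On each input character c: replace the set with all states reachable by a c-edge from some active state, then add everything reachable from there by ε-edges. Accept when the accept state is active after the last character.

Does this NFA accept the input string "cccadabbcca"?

S₀ = ε-closure({0}) = {0,2,4,6,8,10}
'c' @ 1: {}  — state set empty
rest 'ccadabbcca' ignored (set empty)
after full input: {}  (accept=1 not in)

Answer: REJECT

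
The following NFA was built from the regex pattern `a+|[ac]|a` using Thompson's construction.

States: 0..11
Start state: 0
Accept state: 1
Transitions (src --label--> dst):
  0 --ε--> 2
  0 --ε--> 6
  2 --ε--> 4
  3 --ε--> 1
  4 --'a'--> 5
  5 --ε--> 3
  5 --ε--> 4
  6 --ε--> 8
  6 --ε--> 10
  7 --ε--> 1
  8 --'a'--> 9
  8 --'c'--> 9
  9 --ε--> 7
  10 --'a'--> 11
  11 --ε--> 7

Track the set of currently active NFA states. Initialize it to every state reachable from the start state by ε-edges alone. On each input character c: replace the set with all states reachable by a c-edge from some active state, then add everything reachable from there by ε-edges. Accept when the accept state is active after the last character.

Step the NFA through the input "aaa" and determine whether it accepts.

Answer: ACCEPT

Derivation:
S₀ = ε-closure({0}) = {0,2,4,6,8,10}
'a' @ 1: {1,3,4,5,7,9,11}  (accept∈set)
'a' @ 2: {1,3,4,5}  (accept∈set)
'a' @ 3: {1,3,4,5}  (accept∈set)
after full input: {1,3,4,5}  (accept=1 in)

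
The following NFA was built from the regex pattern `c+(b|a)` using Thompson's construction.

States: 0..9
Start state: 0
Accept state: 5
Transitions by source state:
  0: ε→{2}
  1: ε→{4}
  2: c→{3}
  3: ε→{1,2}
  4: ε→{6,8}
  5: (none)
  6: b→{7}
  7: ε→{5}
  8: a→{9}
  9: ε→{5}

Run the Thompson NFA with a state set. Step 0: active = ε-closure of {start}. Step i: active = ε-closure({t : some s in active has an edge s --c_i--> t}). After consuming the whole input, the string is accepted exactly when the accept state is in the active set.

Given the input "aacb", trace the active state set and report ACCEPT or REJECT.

S₀ = ε-closure({0}) = {0,2}
'a' @ 1: {}  — no active states
rest 'acb' ignored (set empty)
after full input: {}  (accept=5 not in)

Answer: REJECT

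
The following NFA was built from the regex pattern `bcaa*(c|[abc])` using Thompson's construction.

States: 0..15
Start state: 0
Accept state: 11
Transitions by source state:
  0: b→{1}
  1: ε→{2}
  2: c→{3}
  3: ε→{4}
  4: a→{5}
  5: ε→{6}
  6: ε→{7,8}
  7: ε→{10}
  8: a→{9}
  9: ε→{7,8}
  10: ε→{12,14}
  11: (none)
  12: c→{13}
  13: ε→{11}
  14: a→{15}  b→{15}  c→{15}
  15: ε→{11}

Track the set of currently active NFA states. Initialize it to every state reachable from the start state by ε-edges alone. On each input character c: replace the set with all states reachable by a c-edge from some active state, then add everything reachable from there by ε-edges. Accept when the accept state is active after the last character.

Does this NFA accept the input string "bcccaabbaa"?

S₀ = ε-closure({0}) = {0}
'b' @ 1: {1,2}
'c' @ 2: {3,4}
'c' @ 3: {}  — no active states
rest 'caabbaa' ignored (set empty)
end set {} — state 11 not in

Answer: REJECT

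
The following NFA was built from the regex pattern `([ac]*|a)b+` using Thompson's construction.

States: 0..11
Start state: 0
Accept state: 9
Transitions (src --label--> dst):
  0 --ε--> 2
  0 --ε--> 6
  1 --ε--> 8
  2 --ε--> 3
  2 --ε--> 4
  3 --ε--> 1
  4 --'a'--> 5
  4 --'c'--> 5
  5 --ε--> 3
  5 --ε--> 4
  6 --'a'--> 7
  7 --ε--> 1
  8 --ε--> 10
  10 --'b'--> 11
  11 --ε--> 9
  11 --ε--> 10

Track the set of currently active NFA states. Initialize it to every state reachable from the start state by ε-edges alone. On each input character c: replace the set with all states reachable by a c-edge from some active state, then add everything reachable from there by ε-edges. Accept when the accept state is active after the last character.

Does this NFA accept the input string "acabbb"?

Answer: ACCEPT

Derivation:
S₀ = ε-closure({0}) = {0,1,2,3,4,6,8,10}
'a' @ 1: {1,3,4,5,7,8,10}
'c' @ 2: {1,3,4,5,8,10}
'a' @ 3: {1,3,4,5,8,10}
'b' @ 4: {9,10,11}  (accept∈set)
'b' @ 5: {9,10,11}  (accept∈set)
'b' @ 6: {9,10,11}  (accept∈set)
final: {9,10,11}; accept 9 in set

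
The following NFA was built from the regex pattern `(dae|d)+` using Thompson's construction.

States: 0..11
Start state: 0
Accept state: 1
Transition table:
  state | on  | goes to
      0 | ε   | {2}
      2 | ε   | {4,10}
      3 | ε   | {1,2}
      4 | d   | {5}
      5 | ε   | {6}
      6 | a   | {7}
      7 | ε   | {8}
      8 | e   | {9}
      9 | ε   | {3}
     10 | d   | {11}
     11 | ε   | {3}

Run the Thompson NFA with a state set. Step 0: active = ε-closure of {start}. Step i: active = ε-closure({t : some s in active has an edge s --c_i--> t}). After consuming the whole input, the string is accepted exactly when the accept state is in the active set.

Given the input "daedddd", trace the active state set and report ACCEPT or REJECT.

Answer: ACCEPT

Steps:
initial (ε-close {0}): {0,2,4,10}
'd' @ 1: {1,2,3,4,5,6,10,11}  [accepting]
'a' @ 2: {7,8}
'e' @ 3: {1,2,3,4,9,10}  [accepting]
'd' @ 4: {1,2,3,4,5,6,10,11}  [accepting]
'd' @ 5: {1,2,3,4,5,6,10,11}  [accepting]
'd' @ 6: {1,2,3,4,5,6,10,11}  [accepting]
'd' @ 7: {1,2,3,4,5,6,10,11}  [accepting]
final: {1,2,3,4,5,6,10,11}; accept 1 in set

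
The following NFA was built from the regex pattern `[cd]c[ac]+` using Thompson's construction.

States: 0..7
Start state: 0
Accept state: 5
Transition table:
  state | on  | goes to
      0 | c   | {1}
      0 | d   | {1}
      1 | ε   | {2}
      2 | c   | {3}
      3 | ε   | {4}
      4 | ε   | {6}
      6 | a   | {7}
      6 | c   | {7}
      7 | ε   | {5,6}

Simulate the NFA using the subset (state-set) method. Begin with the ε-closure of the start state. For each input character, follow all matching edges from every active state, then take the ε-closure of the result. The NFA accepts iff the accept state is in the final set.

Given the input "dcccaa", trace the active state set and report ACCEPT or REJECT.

Answer: ACCEPT

Derivation:
initial (ε-close {0}): {0}
'd' @ 1: {1,2}
'c' @ 2: {3,4,6}
'c' @ 3: {5,6,7}  ✓accept
'c' @ 4: {5,6,7}  ✓accept
'a' @ 5: {5,6,7}  ✓accept
'a' @ 6: {5,6,7}  ✓accept
final: {5,6,7}; accept 5 in set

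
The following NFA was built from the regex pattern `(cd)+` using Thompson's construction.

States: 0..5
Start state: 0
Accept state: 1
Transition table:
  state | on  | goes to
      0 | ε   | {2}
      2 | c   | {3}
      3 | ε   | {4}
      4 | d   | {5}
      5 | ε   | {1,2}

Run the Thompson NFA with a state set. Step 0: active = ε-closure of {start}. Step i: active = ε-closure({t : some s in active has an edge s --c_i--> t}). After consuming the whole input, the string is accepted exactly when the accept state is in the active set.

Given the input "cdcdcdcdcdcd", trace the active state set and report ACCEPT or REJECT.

Answer: ACCEPT

Trace:
S₀ = ε-closure({0}) = {0,2}
'c' @ 1: {3,4}
'd' @ 2: {1,2,5}  (accept∈set)
'c' @ 3: {3,4}
'd' @ 4: {1,2,5}  (accept∈set)
'c' @ 5: {3,4}
'd' @ 6: {1,2,5}  (accept∈set)
'c' @ 7: {3,4}
'd' @ 8: {1,2,5}  (accept∈set)
'c' @ 9: {3,4}
'd' @ 10: {1,2,5}  (accept∈set)
'c' @ 11: {3,4}
'd' @ 12: {1,2,5}  (accept∈set)
end set {1,2,5} — state 1 in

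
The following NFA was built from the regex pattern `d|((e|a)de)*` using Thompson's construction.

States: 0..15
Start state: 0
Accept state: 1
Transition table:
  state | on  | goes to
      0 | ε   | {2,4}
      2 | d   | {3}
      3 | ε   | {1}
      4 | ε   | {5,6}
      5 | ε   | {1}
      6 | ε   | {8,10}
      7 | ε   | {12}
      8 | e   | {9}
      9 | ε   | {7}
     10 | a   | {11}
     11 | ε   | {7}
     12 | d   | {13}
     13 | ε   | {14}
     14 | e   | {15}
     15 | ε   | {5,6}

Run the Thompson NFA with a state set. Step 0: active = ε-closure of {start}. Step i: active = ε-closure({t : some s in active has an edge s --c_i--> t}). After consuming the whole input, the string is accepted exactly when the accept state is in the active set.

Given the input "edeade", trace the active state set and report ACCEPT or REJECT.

Answer: ACCEPT

Trace:
S₀ = ε-closure({0}) = {0,1,2,4,5,6,8,10}
'e' @ 1: {7,9,12}
'd' @ 2: {13,14}
'e' @ 3: {1,5,6,8,10,15}  ✓accept
'a' @ 4: {7,11,12}
'd' @ 5: {13,14}
'e' @ 6: {1,5,6,8,10,15}  ✓accept
after full input: {1,5,6,8,10,15}  (accept=1 in)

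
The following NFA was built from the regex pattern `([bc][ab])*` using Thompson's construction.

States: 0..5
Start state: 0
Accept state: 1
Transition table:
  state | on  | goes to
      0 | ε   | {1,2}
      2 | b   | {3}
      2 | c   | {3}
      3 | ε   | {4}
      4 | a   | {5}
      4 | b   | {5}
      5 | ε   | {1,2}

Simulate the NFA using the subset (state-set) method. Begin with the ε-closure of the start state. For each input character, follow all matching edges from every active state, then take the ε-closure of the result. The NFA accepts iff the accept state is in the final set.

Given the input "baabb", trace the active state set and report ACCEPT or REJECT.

start: ε-closure({0}) = {0,1,2}
'b' @ 1: {3,4}
'a' @ 2: {1,2,5}  (accept∈set)
'a' @ 3: {}  — no active states
rest 'bb' ignored (set empty)
final: {}; accept 1 not in set

Answer: REJECT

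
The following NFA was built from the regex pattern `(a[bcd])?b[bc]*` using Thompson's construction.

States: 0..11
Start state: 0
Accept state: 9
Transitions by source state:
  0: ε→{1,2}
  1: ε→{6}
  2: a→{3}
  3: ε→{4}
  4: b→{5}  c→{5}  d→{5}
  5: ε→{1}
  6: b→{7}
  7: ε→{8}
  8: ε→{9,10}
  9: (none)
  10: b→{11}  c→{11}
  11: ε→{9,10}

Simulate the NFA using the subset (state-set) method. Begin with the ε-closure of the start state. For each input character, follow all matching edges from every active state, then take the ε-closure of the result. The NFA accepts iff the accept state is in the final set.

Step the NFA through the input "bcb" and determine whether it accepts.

initial (ε-close {0}): {0,1,2,6}
'b' @ 1: {7,8,9,10}  [accepting]
'c' @ 2: {9,10,11}  [accepting]
'b' @ 3: {9,10,11}  [accepting]
end set {9,10,11} — state 9 in

Answer: ACCEPT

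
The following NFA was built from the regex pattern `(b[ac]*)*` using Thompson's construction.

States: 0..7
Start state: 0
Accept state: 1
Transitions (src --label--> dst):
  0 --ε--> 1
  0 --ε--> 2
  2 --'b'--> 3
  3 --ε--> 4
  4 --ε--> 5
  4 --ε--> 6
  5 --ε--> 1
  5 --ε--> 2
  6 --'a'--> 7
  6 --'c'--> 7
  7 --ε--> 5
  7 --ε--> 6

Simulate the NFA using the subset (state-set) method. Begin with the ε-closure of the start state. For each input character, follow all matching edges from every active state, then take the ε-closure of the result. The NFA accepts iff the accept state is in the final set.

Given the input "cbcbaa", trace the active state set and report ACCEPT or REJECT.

start: ε-closure({0}) = {0,1,2}
'c' @ 1: {}  — dead — no transitions
rest 'bcbaa' ignored (set empty)
after full input: {}  (accept=1 not in)

Answer: REJECT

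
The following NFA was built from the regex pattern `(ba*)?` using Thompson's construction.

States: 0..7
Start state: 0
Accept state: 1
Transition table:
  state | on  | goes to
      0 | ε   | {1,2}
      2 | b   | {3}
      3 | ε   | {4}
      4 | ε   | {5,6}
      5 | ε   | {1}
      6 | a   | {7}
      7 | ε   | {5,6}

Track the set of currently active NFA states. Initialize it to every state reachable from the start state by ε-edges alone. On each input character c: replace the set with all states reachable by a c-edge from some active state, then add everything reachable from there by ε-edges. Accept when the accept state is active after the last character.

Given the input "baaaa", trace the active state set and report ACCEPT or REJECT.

Answer: ACCEPT

Trace:
S₀ = ε-closure({0}) = {0,1,2}
'b' @ 1: {1,3,4,5,6}  ✓accept
'a' @ 2: {1,5,6,7}  ✓accept
'a' @ 3: {1,5,6,7}  ✓accept
'a' @ 4: {1,5,6,7}  ✓accept
'a' @ 5: {1,5,6,7}  ✓accept
end set {1,5,6,7} — state 1 in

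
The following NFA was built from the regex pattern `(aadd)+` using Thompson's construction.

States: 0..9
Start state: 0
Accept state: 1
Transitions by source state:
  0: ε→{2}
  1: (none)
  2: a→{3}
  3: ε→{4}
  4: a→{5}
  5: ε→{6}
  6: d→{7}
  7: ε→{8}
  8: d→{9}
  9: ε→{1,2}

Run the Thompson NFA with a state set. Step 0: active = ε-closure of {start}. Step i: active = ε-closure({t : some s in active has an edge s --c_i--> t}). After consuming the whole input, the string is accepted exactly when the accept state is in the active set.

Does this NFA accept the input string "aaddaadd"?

start: ε-closure({0}) = {0,2}
'a' @ 1: {3,4}
'a' @ 2: {5,6}
'd' @ 3: {7,8}
'd' @ 4: {1,2,9}  ✓accept
'a' @ 5: {3,4}
'a' @ 6: {5,6}
'd' @ 7: {7,8}
'd' @ 8: {1,2,9}  ✓accept
end set {1,2,9} — state 1 in

Answer: ACCEPT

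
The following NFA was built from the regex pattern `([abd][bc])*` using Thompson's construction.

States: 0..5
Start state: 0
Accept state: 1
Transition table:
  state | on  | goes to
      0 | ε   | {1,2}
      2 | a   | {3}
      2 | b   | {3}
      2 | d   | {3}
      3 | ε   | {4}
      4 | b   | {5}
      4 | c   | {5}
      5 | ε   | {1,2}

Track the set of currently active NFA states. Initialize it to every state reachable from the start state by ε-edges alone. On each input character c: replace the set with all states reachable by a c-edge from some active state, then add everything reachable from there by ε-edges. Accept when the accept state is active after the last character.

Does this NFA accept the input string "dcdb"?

S₀ = ε-closure({0}) = {0,1,2}
'd' @ 1: {3,4}
'c' @ 2: {1,2,5}  ✓accept
'd' @ 3: {3,4}
'b' @ 4: {1,2,5}  ✓accept
after full input: {1,2,5}  (accept=1 in)

Answer: ACCEPT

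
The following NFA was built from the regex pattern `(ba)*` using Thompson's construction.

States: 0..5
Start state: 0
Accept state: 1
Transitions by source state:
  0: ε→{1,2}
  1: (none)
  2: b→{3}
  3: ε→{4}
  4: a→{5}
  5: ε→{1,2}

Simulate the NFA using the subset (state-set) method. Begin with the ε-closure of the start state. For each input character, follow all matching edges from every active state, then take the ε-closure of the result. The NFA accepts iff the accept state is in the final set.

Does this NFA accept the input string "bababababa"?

Answer: ACCEPT

Derivation:
initial (ε-close {0}): {0,1,2}
'b' @ 1: {3,4}
'a' @ 2: {1,2,5}  (accept∈set)
'b' @ 3: {3,4}
'a' @ 4: {1,2,5}  (accept∈set)
'b' @ 5: {3,4}
'a' @ 6: {1,2,5}  (accept∈set)
'b' @ 7: {3,4}
'a' @ 8: {1,2,5}  (accept∈set)
'b' @ 9: {3,4}
'a' @ 10: {1,2,5}  (accept∈set)
end set {1,2,5} — state 1 in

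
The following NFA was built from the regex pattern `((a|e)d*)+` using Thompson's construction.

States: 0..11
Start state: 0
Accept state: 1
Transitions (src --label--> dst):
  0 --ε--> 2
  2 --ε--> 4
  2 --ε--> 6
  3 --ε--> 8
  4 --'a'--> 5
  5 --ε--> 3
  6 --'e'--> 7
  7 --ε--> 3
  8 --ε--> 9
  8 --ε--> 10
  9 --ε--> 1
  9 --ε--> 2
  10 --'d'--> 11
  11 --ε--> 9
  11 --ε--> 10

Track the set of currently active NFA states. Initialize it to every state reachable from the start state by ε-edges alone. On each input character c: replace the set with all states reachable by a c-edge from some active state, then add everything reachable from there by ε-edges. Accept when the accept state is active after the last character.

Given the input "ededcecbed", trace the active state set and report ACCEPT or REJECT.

Answer: REJECT

Trace:
start: ε-closure({0}) = {0,2,4,6}
'e' @ 1: {1,2,3,4,6,7,8,9,10}  ✓accept
'd' @ 2: {1,2,4,6,9,10,11}  ✓accept
'e' @ 3: {1,2,3,4,6,7,8,9,10}  ✓accept
'd' @ 4: {1,2,4,6,9,10,11}  ✓accept
'c' @ 5: {}  — dead — no transitions
rest 'ecbed' ignored (set empty)
final: {}; accept 1 not in set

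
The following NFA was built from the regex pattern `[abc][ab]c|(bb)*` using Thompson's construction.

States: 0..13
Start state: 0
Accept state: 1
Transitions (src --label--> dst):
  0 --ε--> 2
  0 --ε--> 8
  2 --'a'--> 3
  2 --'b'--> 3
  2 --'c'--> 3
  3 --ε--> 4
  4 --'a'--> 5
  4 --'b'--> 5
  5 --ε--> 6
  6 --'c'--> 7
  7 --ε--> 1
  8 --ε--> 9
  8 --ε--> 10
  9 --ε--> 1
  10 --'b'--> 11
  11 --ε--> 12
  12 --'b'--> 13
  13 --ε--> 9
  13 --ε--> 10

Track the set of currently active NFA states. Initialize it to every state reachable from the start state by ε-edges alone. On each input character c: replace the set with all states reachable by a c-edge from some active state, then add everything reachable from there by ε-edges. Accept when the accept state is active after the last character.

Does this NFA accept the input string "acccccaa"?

Answer: REJECT

Derivation:
initial (ε-close {0}): {0,1,2,8,9,10}
'a' @ 1: {3,4}
'c' @ 2: {}  — state set empty
rest 'ccccaa' ignored (set empty)
final: {}; accept 1 not in set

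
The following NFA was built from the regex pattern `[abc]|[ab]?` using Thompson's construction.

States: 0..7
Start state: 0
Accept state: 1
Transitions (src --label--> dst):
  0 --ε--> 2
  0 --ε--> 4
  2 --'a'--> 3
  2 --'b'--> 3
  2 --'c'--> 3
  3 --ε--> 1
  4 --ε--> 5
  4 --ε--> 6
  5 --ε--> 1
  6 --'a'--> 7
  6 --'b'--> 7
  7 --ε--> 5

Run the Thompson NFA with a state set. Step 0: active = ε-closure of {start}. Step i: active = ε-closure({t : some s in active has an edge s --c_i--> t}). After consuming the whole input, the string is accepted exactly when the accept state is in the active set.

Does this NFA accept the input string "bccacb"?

S₀ = ε-closure({0}) = {0,1,2,4,5,6}
'b' @ 1: {1,3,5,7}  (accept∈set)
'c' @ 2: {}  — no active states
rest 'cacb' ignored (set empty)
after full input: {}  (accept=1 not in)

Answer: REJECT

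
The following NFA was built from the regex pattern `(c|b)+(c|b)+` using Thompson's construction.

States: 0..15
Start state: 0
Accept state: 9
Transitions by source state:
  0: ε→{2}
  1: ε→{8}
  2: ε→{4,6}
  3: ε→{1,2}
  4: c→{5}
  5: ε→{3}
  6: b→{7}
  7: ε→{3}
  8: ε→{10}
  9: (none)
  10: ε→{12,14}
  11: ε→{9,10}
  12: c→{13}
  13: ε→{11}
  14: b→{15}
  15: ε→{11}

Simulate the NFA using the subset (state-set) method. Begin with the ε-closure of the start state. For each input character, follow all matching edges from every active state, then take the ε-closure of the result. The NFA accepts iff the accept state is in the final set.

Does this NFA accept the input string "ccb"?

S₀ = ε-closure({0}) = {0,2,4,6}
'c' @ 1: {1,2,3,4,5,6,8,10,12,14}
'c' @ 2: {1,2,3,4,5,6,8,9,10,11,12,13,14}  (accept∈set)
'b' @ 3: {1,2,3,4,6,7,8,9,10,11,12,14,15}  (accept∈set)
end set {1,2,3,4,6,7,8,9,10,11,12,14,15} — state 9 in

Answer: ACCEPT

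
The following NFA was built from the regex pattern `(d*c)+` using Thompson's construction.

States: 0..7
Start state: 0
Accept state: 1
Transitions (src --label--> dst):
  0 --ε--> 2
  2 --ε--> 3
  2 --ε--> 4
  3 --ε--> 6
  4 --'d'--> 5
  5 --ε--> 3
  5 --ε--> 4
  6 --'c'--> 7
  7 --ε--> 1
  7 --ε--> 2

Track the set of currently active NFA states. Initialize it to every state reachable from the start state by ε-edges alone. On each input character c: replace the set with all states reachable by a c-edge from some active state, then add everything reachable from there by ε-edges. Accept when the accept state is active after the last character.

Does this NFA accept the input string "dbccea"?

Answer: REJECT

Trace:
S₀ = ε-closure({0}) = {0,2,3,4,6}
'd' @ 1: {3,4,5,6}
'b' @ 2: {}  — no active states
rest 'ccea' ignored (set empty)
after full input: {}  (accept=1 not in)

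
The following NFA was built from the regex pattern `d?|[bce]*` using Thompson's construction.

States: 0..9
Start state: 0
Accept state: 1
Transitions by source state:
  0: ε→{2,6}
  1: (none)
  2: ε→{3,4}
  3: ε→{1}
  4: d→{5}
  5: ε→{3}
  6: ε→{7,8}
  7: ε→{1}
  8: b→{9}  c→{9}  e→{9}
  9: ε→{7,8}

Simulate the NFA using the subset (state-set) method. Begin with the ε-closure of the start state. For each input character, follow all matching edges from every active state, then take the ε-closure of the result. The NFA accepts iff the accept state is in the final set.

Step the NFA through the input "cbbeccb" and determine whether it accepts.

Answer: ACCEPT

Trace:
S₀ = ε-closure({0}) = {0,1,2,3,4,6,7,8}
'c' @ 1: {1,7,8,9}  ✓accept
'b' @ 2: {1,7,8,9}  ✓accept
'b' @ 3: {1,7,8,9}  ✓accept
'e' @ 4: {1,7,8,9}  ✓accept
'c' @ 5: {1,7,8,9}  ✓accept
'c' @ 6: {1,7,8,9}  ✓accept
'b' @ 7: {1,7,8,9}  ✓accept
final: {1,7,8,9}; accept 1 in set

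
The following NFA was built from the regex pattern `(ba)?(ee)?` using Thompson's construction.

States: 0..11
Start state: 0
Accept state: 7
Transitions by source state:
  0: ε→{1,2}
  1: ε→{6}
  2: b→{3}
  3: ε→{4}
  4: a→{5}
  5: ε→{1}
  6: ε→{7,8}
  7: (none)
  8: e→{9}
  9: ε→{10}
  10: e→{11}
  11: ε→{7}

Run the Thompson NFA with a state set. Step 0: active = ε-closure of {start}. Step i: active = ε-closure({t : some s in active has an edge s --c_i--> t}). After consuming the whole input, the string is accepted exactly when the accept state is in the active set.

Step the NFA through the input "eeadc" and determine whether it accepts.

start: ε-closure({0}) = {0,1,2,6,7,8}
'e' @ 1: {9,10}
'e' @ 2: {7,11}  ✓accept
'a' @ 3: {}  — dead — no transitions
rest 'dc' ignored (set empty)
after full input: {}  (accept=7 not in)

Answer: REJECT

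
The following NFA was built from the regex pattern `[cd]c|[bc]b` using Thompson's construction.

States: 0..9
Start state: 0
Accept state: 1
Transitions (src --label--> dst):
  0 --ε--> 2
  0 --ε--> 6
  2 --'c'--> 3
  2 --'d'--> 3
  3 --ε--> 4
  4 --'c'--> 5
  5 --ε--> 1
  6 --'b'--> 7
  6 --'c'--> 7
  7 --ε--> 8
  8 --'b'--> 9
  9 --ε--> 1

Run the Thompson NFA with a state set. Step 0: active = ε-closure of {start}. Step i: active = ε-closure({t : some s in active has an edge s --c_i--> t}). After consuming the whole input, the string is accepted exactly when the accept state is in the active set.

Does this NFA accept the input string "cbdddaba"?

Answer: REJECT

Steps:
S₀ = ε-closure({0}) = {0,2,6}
'c' @ 1: {3,4,7,8}
'b' @ 2: {1,9}  ✓accept
'd' @ 3: {}  — no active states
rest 'ddaba' ignored (set empty)
end set {} — state 1 not in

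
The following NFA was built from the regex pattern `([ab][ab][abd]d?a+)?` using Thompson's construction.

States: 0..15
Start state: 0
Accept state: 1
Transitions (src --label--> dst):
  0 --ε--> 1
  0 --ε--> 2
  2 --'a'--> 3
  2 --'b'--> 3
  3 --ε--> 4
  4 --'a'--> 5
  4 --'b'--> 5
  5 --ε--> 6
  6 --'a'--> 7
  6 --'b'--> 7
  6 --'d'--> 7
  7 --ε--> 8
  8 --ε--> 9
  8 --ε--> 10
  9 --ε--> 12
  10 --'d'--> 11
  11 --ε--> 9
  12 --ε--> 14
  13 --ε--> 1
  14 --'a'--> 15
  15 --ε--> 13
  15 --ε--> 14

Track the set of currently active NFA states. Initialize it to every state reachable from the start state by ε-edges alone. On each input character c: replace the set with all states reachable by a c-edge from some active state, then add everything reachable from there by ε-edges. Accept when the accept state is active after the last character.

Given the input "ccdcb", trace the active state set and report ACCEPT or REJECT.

Answer: REJECT

Derivation:
S₀ = ε-closure({0}) = {0,1,2}
'c' @ 1: {}  — state set empty
rest 'cdcb' ignored (set empty)
end set {} — state 1 not in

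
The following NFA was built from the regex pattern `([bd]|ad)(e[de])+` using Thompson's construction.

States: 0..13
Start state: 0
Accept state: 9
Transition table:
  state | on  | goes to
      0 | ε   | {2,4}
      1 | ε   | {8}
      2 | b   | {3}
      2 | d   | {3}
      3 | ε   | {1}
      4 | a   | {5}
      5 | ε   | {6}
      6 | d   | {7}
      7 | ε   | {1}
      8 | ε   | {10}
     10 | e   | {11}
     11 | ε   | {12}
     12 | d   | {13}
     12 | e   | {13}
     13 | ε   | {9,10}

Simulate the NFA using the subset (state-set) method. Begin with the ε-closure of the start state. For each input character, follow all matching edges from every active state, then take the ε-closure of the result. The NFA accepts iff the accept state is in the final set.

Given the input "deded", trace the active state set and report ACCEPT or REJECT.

S₀ = ε-closure({0}) = {0,2,4}
'd' @ 1: {1,3,8,10}
'e' @ 2: {11,12}
'd' @ 3: {9,10,13}  [accepting]
'e' @ 4: {11,12}
'd' @ 5: {9,10,13}  [accepting]
after full input: {9,10,13}  (accept=9 in)

Answer: ACCEPT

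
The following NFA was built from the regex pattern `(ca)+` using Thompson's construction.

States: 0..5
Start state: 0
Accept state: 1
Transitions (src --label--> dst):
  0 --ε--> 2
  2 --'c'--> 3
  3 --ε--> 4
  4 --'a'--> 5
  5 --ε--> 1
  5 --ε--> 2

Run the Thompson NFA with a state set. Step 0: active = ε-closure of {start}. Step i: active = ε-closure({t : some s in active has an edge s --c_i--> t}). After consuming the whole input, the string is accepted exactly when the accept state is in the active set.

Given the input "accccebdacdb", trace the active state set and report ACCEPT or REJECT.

Answer: REJECT

Derivation:
S₀ = ε-closure({0}) = {0,2}
'a' @ 1: {}  — state set empty
rest 'ccccebdacdb' ignored (set empty)
end set {} — state 1 not in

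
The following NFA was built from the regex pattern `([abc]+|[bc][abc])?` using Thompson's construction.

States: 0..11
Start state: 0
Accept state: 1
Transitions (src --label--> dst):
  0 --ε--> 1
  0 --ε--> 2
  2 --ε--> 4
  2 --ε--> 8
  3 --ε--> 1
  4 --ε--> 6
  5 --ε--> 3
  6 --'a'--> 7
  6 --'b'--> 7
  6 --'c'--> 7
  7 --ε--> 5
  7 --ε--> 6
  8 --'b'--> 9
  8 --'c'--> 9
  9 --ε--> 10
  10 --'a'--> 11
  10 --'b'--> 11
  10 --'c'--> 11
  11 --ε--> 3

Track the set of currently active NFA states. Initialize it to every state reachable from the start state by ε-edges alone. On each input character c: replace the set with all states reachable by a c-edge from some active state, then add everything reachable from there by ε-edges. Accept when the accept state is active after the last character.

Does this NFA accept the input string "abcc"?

Answer: ACCEPT

Trace:
initial (ε-close {0}): {0,1,2,4,6,8}
'a' @ 1: {1,3,5,6,7}  ✓accept
'b' @ 2: {1,3,5,6,7}  ✓accept
'c' @ 3: {1,3,5,6,7}  ✓accept
'c' @ 4: {1,3,5,6,7}  ✓accept
final: {1,3,5,6,7}; accept 1 in set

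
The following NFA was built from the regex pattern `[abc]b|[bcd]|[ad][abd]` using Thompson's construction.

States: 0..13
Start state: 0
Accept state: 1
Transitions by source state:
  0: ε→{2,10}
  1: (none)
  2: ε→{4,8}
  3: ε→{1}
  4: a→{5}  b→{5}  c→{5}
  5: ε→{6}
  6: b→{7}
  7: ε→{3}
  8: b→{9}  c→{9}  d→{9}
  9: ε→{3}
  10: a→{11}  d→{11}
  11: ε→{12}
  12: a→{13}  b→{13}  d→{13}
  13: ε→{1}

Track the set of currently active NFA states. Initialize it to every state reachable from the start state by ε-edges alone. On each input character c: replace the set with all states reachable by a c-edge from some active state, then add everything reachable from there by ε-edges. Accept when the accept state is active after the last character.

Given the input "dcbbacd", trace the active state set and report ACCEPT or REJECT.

initial (ε-close {0}): {0,2,4,8,10}
'd' @ 1: {1,3,9,11,12}  [accepting]
'c' @ 2: {}  — no active states
rest 'bbacd' ignored (set empty)
end set {} — state 1 not in

Answer: REJECT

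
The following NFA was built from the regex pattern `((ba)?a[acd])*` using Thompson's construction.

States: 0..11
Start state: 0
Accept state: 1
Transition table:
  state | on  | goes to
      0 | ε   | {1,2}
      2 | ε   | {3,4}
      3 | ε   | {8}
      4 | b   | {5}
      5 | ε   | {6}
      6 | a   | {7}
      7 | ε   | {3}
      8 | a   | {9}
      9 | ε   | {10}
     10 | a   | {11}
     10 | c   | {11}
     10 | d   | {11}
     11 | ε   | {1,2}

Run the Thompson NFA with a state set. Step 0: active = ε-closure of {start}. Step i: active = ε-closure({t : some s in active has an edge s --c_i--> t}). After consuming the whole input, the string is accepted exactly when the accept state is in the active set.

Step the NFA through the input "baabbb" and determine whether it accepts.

Answer: REJECT

Steps:
start: ε-closure({0}) = {0,1,2,3,4,8}
'b' @ 1: {5,6}
'a' @ 2: {3,7,8}
'a' @ 3: {9,10}
'b' @ 4: {}  — no active states
rest 'bb' ignored (set empty)
end set {} — state 1 not in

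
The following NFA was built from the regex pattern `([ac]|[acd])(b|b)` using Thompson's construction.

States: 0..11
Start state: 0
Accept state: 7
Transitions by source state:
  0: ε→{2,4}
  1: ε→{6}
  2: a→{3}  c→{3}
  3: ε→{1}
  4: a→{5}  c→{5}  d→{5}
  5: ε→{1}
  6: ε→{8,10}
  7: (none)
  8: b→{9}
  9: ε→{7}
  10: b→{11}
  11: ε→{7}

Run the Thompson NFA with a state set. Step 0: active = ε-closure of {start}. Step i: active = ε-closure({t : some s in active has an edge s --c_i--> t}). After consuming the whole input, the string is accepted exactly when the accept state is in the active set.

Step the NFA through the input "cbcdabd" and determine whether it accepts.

start: ε-closure({0}) = {0,2,4}
'c' @ 1: {1,3,5,6,8,10}
'b' @ 2: {7,9,11}  (accept∈set)
'c' @ 3: {}  — state set empty
rest 'dabd' ignored (set empty)
after full input: {}  (accept=7 not in)

Answer: REJECT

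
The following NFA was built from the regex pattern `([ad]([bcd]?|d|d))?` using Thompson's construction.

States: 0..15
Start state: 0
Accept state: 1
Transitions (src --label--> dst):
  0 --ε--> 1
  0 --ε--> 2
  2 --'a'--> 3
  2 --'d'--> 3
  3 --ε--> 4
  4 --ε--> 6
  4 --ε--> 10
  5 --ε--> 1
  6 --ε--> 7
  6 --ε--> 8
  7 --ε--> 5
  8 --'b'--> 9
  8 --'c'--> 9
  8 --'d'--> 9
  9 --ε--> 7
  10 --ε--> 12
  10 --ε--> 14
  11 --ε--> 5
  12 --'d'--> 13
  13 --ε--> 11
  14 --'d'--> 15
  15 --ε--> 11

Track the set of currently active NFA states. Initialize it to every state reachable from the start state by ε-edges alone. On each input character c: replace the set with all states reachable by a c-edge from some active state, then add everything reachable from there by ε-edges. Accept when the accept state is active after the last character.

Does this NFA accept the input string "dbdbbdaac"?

start: ε-closure({0}) = {0,1,2}
'd' @ 1: {1,3,4,5,6,7,8,10,12,14}  (accept∈set)
'b' @ 2: {1,5,7,9}  (accept∈set)
'd' @ 3: {}  — dead — no transitions
rest 'bbdaac' ignored (set empty)
after full input: {}  (accept=1 not in)

Answer: REJECT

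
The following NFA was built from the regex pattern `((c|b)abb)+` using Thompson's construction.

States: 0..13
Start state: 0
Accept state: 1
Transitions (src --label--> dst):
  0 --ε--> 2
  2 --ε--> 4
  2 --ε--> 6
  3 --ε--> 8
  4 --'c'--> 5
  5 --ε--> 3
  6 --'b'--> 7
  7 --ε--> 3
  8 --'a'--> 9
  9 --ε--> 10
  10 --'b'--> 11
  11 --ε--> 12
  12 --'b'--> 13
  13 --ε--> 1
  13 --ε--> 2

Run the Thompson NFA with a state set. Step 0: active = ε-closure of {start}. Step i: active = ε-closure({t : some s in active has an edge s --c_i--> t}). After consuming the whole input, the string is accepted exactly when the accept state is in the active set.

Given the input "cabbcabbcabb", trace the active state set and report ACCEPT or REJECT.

initial (ε-close {0}): {0,2,4,6}
'c' @ 1: {3,5,8}
'a' @ 2: {9,10}
'b' @ 3: {11,12}
'b' @ 4: {1,2,4,6,13}  ✓accept
'c' @ 5: {3,5,8}
'a' @ 6: {9,10}
'b' @ 7: {11,12}
'b' @ 8: {1,2,4,6,13}  ✓accept
'c' @ 9: {3,5,8}
'a' @ 10: {9,10}
'b' @ 11: {11,12}
'b' @ 12: {1,2,4,6,13}  ✓accept
final: {1,2,4,6,13}; accept 1 in set

Answer: ACCEPT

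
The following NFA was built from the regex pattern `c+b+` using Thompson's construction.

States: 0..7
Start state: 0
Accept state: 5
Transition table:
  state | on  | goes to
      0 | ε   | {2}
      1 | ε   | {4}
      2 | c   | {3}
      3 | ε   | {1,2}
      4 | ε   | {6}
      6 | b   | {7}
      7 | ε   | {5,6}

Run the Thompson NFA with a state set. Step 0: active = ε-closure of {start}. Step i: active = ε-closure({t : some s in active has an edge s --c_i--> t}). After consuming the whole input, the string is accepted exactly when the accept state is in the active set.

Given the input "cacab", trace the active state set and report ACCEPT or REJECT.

Answer: REJECT

Trace:
initial (ε-close {0}): {0,2}
'c' @ 1: {1,2,3,4,6}
'a' @ 2: {}  — no active states
rest 'cab' ignored (set empty)
final: {}; accept 5 not in set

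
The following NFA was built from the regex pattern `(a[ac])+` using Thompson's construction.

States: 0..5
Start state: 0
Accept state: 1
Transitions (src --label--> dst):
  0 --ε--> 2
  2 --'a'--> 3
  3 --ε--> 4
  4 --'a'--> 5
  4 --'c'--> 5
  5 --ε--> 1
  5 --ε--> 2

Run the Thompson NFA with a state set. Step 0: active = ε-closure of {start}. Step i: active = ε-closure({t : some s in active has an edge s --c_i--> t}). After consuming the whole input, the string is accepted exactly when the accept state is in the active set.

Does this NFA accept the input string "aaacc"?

Answer: REJECT

Derivation:
start: ε-closure({0}) = {0,2}
'a' @ 1: {3,4}
'a' @ 2: {1,2,5}  (accept∈set)
'a' @ 3: {3,4}
'c' @ 4: {1,2,5}  (accept∈set)
'c' @ 5: {}  — state set empty
final: {}; accept 1 not in set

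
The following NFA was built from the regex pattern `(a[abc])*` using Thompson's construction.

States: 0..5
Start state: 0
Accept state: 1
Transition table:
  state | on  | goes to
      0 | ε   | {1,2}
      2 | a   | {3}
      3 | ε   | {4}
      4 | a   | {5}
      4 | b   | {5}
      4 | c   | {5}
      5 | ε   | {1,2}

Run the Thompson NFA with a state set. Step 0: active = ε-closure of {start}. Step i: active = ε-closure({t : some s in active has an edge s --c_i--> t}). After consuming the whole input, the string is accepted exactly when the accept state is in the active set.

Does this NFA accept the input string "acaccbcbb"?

Answer: REJECT

Steps:
S₀ = ε-closure({0}) = {0,1,2}
'a' @ 1: {3,4}
'c' @ 2: {1,2,5}  (accept∈set)
'a' @ 3: {3,4}
'c' @ 4: {1,2,5}  (accept∈set)
'c' @ 5: {}  — state set empty
rest 'bcbb' ignored (set empty)
end set {} — state 1 not in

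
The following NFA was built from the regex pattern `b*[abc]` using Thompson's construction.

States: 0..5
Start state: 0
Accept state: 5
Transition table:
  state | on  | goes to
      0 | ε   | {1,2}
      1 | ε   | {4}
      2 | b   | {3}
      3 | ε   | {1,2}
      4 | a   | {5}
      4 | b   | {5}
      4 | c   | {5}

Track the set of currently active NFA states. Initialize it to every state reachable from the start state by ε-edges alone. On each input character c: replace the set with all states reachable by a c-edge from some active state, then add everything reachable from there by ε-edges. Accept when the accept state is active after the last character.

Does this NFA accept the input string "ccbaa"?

S₀ = ε-closure({0}) = {0,1,2,4}
'c' @ 1: {5}  [accepting]
'c' @ 2: {}  — state set empty
rest 'baa' ignored (set empty)
final: {}; accept 5 not in set

Answer: REJECT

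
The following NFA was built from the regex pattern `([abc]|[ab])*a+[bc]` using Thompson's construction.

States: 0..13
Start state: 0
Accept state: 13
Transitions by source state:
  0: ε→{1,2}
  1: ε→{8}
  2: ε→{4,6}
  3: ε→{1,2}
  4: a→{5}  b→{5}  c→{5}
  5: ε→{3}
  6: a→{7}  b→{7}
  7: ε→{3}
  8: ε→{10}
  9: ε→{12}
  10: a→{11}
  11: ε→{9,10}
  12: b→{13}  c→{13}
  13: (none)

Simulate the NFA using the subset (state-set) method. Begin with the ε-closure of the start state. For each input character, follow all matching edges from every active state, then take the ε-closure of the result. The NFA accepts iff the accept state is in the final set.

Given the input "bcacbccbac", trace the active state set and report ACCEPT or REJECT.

initial (ε-close {0}): {0,1,2,4,6,8,10}
'b' @ 1: {1,2,3,4,5,6,7,8,10}
'c' @ 2: {1,2,3,4,5,6,8,10}
'a' @ 3: {1,2,3,4,5,6,7,8,9,10,11,12}
'c' @ 4: {1,2,3,4,5,6,8,10,13}  [accepting]
'b' @ 5: {1,2,3,4,5,6,7,8,10}
'c' @ 6: {1,2,3,4,5,6,8,10}
'c' @ 7: {1,2,3,4,5,6,8,10}
'b' @ 8: {1,2,3,4,5,6,7,8,10}
'a' @ 9: {1,2,3,4,5,6,7,8,9,10,11,12}
'c' @ 10: {1,2,3,4,5,6,8,10,13}  [accepting]
final: {1,2,3,4,5,6,8,10,13}; accept 13 in set

Answer: ACCEPT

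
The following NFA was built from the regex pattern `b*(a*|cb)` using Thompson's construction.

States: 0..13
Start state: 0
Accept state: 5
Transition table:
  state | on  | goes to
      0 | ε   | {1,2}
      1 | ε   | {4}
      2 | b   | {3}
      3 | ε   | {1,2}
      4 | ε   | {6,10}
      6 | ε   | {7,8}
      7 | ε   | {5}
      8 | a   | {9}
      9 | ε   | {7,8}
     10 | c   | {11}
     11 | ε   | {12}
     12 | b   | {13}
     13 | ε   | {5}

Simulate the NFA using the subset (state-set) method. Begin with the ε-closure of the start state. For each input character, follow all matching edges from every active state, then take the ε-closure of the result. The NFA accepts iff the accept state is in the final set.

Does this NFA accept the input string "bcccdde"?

Answer: REJECT

Trace:
initial (ε-close {0}): {0,1,2,4,5,6,7,8,10}
'b' @ 1: {1,2,3,4,5,6,7,8,10}  ✓accept
'c' @ 2: {11,12}
'c' @ 3: {}  — no active states
rest 'cdde' ignored (set empty)
after full input: {}  (accept=5 not in)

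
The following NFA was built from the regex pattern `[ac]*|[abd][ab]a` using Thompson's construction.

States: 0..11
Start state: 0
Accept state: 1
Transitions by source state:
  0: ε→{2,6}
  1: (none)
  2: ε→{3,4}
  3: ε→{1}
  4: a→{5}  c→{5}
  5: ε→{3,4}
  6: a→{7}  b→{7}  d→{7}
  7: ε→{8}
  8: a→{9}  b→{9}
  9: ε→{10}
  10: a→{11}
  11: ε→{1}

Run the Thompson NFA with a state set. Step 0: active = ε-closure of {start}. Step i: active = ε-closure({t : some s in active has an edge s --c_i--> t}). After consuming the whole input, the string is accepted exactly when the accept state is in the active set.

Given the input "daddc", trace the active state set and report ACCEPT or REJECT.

Answer: REJECT

Trace:
initial (ε-close {0}): {0,1,2,3,4,6}
'd' @ 1: {7,8}
'a' @ 2: {9,10}
'd' @ 3: {}  — no active states
rest 'dc' ignored (set empty)
after full input: {}  (accept=1 not in)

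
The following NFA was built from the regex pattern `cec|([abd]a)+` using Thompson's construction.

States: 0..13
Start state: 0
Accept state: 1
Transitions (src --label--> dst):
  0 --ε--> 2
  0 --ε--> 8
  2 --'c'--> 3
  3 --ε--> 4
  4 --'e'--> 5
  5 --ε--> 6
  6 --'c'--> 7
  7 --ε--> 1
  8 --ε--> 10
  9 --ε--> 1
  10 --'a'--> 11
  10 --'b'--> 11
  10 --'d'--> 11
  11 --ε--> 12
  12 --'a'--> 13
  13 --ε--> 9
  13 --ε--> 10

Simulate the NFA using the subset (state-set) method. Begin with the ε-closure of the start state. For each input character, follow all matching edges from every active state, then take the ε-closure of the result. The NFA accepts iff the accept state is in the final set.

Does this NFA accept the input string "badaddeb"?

start: ε-closure({0}) = {0,2,8,10}
'b' @ 1: {11,12}
'a' @ 2: {1,9,10,13}  ✓accept
'd' @ 3: {11,12}
'a' @ 4: {1,9,10,13}  ✓accept
'd' @ 5: {11,12}
'd' @ 6: {}  — no active states
rest 'eb' ignored (set empty)
after full input: {}  (accept=1 not in)

Answer: REJECT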